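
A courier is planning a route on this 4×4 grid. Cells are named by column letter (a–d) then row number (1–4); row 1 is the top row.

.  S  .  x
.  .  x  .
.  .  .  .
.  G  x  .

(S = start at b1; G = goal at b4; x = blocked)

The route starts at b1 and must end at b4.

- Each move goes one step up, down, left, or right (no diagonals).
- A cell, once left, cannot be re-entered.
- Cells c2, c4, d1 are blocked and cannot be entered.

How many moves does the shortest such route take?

The Manhattan distance from b1 to b4 is |1−4| + |2−2| = 3, so at least 3 moves are needed.
A route of 3 moves achieves this: b1 → b2 → b3 → b4.
Since 3 matches the lower bound, it is optimal.

3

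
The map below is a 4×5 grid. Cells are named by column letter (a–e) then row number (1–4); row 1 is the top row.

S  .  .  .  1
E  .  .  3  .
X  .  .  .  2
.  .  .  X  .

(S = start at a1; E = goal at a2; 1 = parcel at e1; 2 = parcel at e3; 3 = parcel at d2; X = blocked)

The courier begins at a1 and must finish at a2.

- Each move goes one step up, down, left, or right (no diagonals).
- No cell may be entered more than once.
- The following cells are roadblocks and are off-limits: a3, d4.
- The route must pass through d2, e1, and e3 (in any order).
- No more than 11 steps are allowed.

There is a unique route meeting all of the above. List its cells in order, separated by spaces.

a1 b1 c1 d1 e1 e2 e3 d3 d2 c2 b2 a2

The budget equals the shortest possible length, so every move has to be on a shortest route through the required cells.
Route from a1: 4× right (reaching e1), 2× down (reaching e3), left to d3, up to d2, 3× left (reaching a2) — 11 moves in all.
Check: all required cells visited; 11 ≤ 11 moves.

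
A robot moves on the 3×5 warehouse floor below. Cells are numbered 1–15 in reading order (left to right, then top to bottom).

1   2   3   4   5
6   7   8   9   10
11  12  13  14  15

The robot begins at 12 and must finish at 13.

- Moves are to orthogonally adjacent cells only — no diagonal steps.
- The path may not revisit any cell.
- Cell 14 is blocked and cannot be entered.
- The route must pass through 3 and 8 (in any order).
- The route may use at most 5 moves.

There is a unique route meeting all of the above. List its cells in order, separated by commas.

12, 7, 2, 3, 8, 13

The budget equals the shortest possible length, so every move has to be on a shortest route through the required cells.
Route from 12: up 2 to 2, right 1 to 3, down 2 to 13 — 5 moves in all.
Check: all required cells visited; 5 ≤ 5 moves.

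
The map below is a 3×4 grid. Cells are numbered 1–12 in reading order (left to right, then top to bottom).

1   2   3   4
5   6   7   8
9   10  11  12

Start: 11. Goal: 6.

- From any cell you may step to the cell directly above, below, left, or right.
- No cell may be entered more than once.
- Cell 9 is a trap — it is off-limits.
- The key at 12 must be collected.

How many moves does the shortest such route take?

4

Any route passes through 12 somewhere between 11 and 6. Summing Manhattan distances along the two legs (11 → 12 → 6) gives a lower bound of 1 + 3 = 4 moves.
A route of 4 moves achieves this: 11 → 12 → 8 → 7 → 6.
Since 4 matches the lower bound, it is optimal.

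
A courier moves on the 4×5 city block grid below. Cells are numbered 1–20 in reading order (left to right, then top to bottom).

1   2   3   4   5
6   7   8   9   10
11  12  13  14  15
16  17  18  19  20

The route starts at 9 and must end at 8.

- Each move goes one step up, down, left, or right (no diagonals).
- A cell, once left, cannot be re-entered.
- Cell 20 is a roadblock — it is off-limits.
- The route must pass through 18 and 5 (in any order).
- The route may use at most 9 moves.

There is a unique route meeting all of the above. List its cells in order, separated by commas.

9, 4, 5, 10, 15, 14, 19, 18, 13, 8

The 9-move cap with required stops at 18, 5 leaves no slack for detours.
Route from 9: up to 4, right to 5, 2× down (reaching 15), left to 14, down to 19, left to 18, 2× up (reaching 8) — 9 moves in all.
Check: all required cells visited; 9 ≤ 9 moves.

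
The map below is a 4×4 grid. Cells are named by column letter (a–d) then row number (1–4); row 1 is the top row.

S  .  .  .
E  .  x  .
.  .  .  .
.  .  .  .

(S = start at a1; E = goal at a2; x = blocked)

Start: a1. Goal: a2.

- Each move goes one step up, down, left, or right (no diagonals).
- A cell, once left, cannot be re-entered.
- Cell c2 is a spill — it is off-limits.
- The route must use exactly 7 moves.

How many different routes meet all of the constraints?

1

Need simple routes of exactly 7 moves from a1 to a2 (Manhattan distance 1, so 3 moves are spent on a detour and 3 undoing it).
Enumerating: a1 b1 b2 b3 b4 a4 a3 a2.
That gives 1 route.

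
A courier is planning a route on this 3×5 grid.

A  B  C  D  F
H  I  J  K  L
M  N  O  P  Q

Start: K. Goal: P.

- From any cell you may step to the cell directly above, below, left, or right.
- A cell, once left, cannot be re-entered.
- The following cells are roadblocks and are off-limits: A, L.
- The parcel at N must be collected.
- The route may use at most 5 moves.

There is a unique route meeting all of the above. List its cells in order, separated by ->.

The 5-move cap with required stops at N leaves no slack for detours.
Route from K: 2× left (reaching I), down to N, 2× right (reaching P) — 5 moves in all.
Check: all required cells visited; 5 ≤ 5 moves.

K -> J -> I -> N -> O -> P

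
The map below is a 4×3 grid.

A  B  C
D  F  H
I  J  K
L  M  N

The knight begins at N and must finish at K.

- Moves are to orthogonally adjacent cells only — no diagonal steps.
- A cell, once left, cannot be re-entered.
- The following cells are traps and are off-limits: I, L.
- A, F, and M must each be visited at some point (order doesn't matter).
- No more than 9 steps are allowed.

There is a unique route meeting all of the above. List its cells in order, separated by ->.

N -> M -> J -> F -> D -> A -> B -> C -> H -> K

Any route must reach A, F, and M and still end at K within 9 moves, so the order of the required stops is forced.
Route from N: left 1 to M, up 2 to F, left 1 to D, up 1 to A, right 2 to C, down 2 to K — 9 moves in all.
Check: all required cells visited; 9 ≤ 9 moves.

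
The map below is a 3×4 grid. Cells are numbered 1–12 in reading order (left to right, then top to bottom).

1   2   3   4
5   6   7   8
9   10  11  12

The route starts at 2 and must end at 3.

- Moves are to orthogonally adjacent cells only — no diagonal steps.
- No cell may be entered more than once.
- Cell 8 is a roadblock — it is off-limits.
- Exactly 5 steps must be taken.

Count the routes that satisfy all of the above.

Need simple routes of exactly 5 moves from 2 to 3 (Manhattan distance 1, so 2 moves are spent on a detour and 2 undoing it).
Enumerating: 2 6 10 11 7 3 | 2 1 5 6 7 3.
That gives 2 routes.

2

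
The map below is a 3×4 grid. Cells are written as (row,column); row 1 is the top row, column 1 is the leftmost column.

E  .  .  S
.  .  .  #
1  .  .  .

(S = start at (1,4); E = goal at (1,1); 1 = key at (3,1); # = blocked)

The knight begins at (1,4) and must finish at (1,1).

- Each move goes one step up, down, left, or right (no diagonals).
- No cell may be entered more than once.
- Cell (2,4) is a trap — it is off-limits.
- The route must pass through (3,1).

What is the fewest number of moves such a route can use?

7

Any route passes through (3,1) somewhere between (1,4) and (1,1). Summing Manhattan distances along the two legs ((1,4) → (3,1) → (1,1)) gives a lower bound of 5 + 2 = 7 moves.
A route of 7 moves achieves this: (1,4) → (1,3) → (2,3) → (3,3) → (3,2) → (3,1) → (2,1) → (1,1).
Since 7 matches the lower bound, it is optimal.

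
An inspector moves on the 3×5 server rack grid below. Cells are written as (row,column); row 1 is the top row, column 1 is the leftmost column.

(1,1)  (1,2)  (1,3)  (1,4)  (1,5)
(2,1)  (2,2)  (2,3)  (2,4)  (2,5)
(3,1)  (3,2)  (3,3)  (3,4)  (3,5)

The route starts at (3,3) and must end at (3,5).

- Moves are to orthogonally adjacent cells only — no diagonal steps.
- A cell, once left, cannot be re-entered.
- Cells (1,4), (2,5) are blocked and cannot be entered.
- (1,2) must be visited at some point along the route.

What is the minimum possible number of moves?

Any route passes through (1,2) somewhere between (3,3) and (3,5). Summing Manhattan distances along the two legs ((3,3) → (1,2) → (3,5)) gives a lower bound of 3 + 5 = 8 moves.
A route of 8 moves achieves this: (3,3) → (3,2) → (2,2) → (1,2) → (1,3) → (2,3) → (2,4) → (3,4) → (3,5).
Since 8 matches the lower bound, it is optimal.

8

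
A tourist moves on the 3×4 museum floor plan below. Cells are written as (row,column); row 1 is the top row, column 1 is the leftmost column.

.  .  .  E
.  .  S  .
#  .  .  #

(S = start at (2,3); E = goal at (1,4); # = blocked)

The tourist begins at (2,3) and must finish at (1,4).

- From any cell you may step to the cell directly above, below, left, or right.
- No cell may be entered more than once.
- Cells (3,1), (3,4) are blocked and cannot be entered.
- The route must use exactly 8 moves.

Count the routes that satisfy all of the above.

Need simple routes of exactly 8 moves from (2,3) to (1,4) (Manhattan distance 2, so 3 moves are spent on a detour and 3 undoing it).
Enumerating: (2,3) (3,3) (3,2) (2,2) (2,1) (1,1) (1,2) (1,3) (1,4).
That gives 1 route.

1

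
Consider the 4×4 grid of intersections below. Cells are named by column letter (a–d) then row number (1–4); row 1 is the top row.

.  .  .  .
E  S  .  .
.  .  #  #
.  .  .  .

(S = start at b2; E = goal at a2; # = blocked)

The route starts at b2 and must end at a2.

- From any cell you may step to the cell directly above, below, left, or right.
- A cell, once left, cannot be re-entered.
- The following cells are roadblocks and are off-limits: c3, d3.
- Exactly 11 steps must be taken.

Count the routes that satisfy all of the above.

Need simple routes of exactly 11 moves from b2 to a2 (Manhattan distance 1, so 5 moves are spent on a detour and 5 undoing it).
No route satisfies every constraint, so the count is 0.

0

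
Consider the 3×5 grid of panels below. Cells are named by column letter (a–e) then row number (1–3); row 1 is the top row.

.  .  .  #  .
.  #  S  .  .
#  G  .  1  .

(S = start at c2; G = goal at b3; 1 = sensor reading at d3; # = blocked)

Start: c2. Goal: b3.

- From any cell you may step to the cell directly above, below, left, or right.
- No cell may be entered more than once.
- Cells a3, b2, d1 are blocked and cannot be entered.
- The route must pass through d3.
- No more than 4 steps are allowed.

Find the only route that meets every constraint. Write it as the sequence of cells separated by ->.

The 4-move cap with required stops at d3 leaves no slack for detours.
Route from c2: right 1 to d2, down 1 to d3, left 2 to b3 — 4 moves in all.
Check: all required cells visited; 4 ≤ 4 moves.

c2 -> d2 -> d3 -> c3 -> b3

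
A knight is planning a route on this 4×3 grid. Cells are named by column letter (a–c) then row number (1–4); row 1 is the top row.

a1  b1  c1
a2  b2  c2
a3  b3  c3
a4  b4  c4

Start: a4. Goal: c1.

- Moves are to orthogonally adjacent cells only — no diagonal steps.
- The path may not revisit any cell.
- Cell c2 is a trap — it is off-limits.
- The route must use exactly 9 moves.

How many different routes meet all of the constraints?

3

Need simple routes of exactly 9 moves from a4 to c1 (Manhattan distance 5, so 2 moves are spent on a detour and 2 undoing it).
Enumerating: a4 b4 c4 c3 b3 b2 a2 a1 b1 c1 | a4 b4 c4 c3 b3 a3 a2 a1 b1 c1 | a4 b4 c4 c3 b3 a3 a2 b2 b1 c1.
That gives 3 routes.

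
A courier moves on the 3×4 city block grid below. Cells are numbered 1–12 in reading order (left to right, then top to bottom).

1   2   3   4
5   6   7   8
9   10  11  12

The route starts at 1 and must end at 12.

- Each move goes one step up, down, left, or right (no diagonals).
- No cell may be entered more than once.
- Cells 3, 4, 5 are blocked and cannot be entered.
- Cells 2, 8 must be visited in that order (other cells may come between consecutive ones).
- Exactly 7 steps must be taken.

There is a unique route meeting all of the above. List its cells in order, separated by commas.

1, 2, 6, 10, 11, 7, 8, 12

The waypoints must appear in the order 2, 8, with no cell reused.
Route from 1: right 1 to 2, down 2 to 10, right 1 to 11, up 1 to 7, right 1 to 8, down 1 to 12 — 7 moves in all.
Check: order respected (2 at step 1, 8 at step 6); 7 moves as required.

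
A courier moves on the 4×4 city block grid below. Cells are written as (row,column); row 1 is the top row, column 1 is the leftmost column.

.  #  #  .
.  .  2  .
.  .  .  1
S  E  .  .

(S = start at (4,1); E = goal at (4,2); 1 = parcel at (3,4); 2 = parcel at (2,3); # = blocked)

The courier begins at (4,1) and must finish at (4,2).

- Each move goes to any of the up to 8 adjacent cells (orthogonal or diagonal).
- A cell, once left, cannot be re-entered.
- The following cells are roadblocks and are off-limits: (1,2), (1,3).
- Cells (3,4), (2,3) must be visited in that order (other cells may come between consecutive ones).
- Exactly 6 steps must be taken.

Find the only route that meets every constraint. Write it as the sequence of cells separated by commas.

(4,1), (3,2), (4,3), (3,4), (2,3), (3,3), (4,2)

The waypoints must appear in the order (3,4), (2,3), with no cell reused.
Route from (4,1): up-right 1 to (3,2), down-right 1 to (4,3), up-right 1 to (3,4), up-left 1 to (2,3), down 1 to (3,3), down-left 1 to (4,2) — 6 moves in all.
Check: order respected (1 at step 3, 2 at step 4); 6 moves as required.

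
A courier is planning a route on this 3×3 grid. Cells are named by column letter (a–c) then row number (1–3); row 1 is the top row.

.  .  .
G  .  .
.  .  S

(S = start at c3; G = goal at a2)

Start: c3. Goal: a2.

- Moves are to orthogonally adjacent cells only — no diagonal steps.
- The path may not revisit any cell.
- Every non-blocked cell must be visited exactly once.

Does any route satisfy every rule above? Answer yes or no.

Colour the cells like a checkerboard: each orthogonal step flips colour, so a Hamiltonian route alternates colours. Here there are 5 cells of one colour and 4 of the other, with start on the opposite colour to the goal — the counts and endpoints can't be arranged into an alternating sequence of length 9, so no Hamiltonian route exists.

no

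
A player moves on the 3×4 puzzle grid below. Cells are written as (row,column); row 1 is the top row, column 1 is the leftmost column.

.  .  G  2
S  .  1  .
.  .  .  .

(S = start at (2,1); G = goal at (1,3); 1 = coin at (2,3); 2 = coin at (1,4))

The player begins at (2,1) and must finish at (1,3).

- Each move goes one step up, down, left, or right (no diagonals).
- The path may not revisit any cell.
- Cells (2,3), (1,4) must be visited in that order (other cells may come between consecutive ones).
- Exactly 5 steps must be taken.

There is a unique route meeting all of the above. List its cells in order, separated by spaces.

(2,1) (2,2) (2,3) (2,4) (1,4) (1,3)

The waypoints must appear in the order (2,3), (1,4), with no cell reused.
Route from (2,1): 3× right (reaching (2,4)), up to (1,4), left to (1,3) — 5 moves in all.
Check: order respected (1 at step 2, 2 at step 4); 5 moves as required.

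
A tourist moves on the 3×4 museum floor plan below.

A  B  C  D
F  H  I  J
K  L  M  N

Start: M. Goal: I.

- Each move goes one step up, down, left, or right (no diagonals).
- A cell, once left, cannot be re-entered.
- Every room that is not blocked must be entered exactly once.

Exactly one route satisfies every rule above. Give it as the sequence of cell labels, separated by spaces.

Need to visit all 12 open cells exactly once, starting at M and ending at I.
Cell N has only two open neighbours (J and M), so the path must pass straight through it: one of those is the cell it's entered from and the other is where it exits.
Route from M: right to N, 2× up (reaching D), 3× left (reaching A), 2× down (reaching K), right to L, up to H, right to I — 11 moves in all.
Check: all 12 open cells covered.

M N J D C B A F K L H I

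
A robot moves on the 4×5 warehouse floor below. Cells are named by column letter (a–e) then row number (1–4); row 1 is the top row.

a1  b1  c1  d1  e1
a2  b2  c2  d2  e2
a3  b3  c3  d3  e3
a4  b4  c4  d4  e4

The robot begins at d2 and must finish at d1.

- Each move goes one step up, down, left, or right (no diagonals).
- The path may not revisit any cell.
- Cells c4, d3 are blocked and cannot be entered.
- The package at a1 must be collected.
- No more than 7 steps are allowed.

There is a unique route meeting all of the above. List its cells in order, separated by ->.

The 7-move cap with required stops at a1 leaves no slack for detours.
Route from d2: 3× left (reaching a2), up to a1, 3× right (reaching d1) — 7 moves in all.
Check: all required cells visited; 7 ≤ 7 moves.

d2 -> c2 -> b2 -> a2 -> a1 -> b1 -> c1 -> d1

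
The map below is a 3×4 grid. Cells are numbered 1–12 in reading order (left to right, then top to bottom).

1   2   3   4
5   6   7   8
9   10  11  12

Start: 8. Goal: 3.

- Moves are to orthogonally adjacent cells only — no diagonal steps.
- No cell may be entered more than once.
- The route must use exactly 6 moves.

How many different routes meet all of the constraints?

Need simple routes of exactly 6 moves from 8 to 3 (Manhattan distance 2, so 2 moves are spent on a detour and 2 undoing it).
Enumerating: 8 12 11 7 6 2 3 | 8 12 11 10 6 2 3 | 8 12 11 10 6 7 3 | 8 7 11 10 6 2 3 | 8 7 6 5 1 2 3.
That gives 5 routes.

5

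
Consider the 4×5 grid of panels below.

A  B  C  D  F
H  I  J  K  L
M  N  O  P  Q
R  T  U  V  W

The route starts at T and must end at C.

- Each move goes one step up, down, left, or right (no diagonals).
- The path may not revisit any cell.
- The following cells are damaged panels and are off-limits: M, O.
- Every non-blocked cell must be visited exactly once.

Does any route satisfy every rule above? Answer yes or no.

Cell R has only one open neighbour but is neither the start nor the goal, so a Hamiltonian route would have to both enter and leave it through the same neighbour — impossible without revisiting.

no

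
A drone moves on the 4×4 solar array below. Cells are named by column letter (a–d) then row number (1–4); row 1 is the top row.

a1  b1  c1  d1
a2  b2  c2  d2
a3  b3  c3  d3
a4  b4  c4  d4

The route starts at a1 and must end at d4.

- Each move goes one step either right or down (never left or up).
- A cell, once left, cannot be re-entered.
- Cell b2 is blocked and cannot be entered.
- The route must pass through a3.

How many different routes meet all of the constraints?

4

A right/down-only route from a1 to d4 makes exactly 3 down-moves and 3 right-moves in some order.
With no other constraints that would be C(6,3) = 20 routes.
Split at a3 and multiply the segment counts (each segment already excludes blocked cells): a1→a3: 1; a3→d4: 4; product = 4.
That gives 4 routes.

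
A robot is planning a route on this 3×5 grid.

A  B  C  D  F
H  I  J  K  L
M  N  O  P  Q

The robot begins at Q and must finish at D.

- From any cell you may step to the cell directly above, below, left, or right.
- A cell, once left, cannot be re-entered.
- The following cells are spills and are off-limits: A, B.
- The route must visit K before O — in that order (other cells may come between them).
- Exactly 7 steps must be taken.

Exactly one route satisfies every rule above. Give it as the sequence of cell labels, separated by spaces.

Q L K P O J C D

The waypoints must appear in the order K, O, with no cell reused.
Route from Q: up 1 to L, left 1 to K, down 1 to P, left 1 to O, up 2 to C, right 1 to D — 7 moves in all.
Check: order respected (K at step 2, O at step 4); 7 moves as required.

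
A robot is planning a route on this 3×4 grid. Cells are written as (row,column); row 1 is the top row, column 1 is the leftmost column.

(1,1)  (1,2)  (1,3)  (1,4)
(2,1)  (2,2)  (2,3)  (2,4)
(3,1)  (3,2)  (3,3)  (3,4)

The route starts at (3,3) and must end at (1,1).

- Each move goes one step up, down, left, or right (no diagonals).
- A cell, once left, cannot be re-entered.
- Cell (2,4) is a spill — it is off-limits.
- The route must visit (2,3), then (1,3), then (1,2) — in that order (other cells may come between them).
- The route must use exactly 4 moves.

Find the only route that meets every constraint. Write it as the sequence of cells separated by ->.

The waypoints must appear in the order (2,3), (1,3), (1,2), with no cell reused.
Route from (3,3): up 2 to (1,3), left 2 to (1,1) — 4 moves in all.
Check: order respected ((2,3) at step 1, (1,3) at step 2, (1,2) at step 3); 4 moves as required.

(3,3) -> (2,3) -> (1,3) -> (1,2) -> (1,1)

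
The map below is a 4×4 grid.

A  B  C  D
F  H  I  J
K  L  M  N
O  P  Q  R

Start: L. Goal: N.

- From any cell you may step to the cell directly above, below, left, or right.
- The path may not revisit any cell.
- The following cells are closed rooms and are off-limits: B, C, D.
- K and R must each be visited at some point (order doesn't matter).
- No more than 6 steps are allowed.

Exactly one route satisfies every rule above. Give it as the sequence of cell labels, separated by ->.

L -> K -> O -> P -> Q -> R -> N

Any route must reach K and R and still end at N within 6 moves, so the order of the required stops is forced.
Route from L: left 1 to K, down 1 to O, right 3 to R, up 1 to N — 6 moves in all.
Check: all required cells visited; 6 ≤ 6 moves.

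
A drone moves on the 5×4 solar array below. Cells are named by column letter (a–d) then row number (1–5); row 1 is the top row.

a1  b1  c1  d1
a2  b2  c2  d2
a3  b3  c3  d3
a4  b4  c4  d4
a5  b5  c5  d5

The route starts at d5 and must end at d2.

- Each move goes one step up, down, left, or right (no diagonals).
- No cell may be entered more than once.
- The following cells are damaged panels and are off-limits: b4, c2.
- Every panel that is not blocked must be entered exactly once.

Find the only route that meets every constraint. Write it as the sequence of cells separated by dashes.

Need to visit all 18 open cells exactly once, starting at d5 and ending at d2.
Cell d1 has only two open neighbours (d2 and c1), so the path must pass straight through it: one of those is the cell it's entered from and the other is where it exits.
Route from d5: up 2 to d3, left 1 to c3, down 2 to c5, left 2 to a5, up 2 to a3, right 1 to b3, up 1 to b2, left 1 to a2, up 1 to a1, right 3 to d1, down 1 to d2 — 17 moves in all.
Check: all 18 open cells covered.

d5 - d4 - d3 - c3 - c4 - c5 - b5 - a5 - a4 - a3 - b3 - b2 - a2 - a1 - b1 - c1 - d1 - d2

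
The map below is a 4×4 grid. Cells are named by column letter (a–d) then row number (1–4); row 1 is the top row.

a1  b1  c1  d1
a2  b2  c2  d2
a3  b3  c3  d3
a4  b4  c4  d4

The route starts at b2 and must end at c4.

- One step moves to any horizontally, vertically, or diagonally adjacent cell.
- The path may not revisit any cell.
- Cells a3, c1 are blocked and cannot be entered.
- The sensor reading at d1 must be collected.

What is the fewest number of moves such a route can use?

Any route passes through d1 somewhere between b2 and c4. Summing Chebyshev distances along the two legs (b2 → d1 → c4) gives a lower bound of 2 + 3 = 5 moves.
A route of 5 moves achieves this: b2 → c2 → d1 → d2 → c3 → c4.
Since 5 matches the lower bound, it is optimal.

5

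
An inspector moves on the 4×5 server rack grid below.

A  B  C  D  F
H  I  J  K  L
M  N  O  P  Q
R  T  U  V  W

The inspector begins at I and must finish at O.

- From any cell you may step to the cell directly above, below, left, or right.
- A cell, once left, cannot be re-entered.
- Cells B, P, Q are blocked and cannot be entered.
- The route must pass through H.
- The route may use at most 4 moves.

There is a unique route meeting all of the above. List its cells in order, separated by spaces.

Any route must reach H and still end at O within 4 moves, so the order of the required stops is forced.
Route from I: left 1 to H, down 1 to M, right 2 to O — 4 moves in all.
Check: all required cells visited; 4 ≤ 4 moves.

I H M N O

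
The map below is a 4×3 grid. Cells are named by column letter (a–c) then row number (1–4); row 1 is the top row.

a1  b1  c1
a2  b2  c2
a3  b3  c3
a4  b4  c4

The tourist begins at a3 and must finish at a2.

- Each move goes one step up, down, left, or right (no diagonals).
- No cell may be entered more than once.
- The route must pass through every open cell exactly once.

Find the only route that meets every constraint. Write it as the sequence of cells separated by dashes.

Need to visit all 12 open cells exactly once, starting at a3 and ending at a2.
Route from a3: down 1 to a4, right 2 to c4, up 1 to c3, left 1 to b3, up 1 to b2, right 1 to c2, up 1 to c1, left 2 to a1, down 1 to a2 — 11 moves in all.
Check: all 12 open cells covered.

a3 - a4 - b4 - c4 - c3 - b3 - b2 - c2 - c1 - b1 - a1 - a2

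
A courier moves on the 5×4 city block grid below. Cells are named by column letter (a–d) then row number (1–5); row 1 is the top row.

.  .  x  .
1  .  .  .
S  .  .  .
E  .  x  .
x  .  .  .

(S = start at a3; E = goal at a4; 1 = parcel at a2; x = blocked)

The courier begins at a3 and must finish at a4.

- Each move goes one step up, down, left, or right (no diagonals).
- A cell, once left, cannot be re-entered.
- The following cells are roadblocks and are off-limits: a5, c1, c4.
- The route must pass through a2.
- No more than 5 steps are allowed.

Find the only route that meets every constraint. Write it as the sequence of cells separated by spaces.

Any route must reach a2 and still end at a4 within 5 moves, so the order of the required stops is forced.
Route from a3: up to a2, right to b2, 2× down (reaching b4), left to a4 — 5 moves in all.
Check: all required cells visited; 5 ≤ 5 moves.

a3 a2 b2 b3 b4 a4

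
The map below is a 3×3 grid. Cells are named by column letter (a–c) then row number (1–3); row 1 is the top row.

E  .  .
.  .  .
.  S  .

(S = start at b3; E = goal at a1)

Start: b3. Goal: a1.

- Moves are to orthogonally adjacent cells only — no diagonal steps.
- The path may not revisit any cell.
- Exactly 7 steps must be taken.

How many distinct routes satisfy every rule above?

Need simple routes of exactly 7 moves from b3 to a1 (Manhattan distance 3, so 2 moves are spent on a detour and 2 undoing it).
Enumerating: b3 a3 a2 b2 c2 c1 b1 a1 | b3 c3 c2 c1 b1 b2 a2 a1.
That gives 2 routes.

2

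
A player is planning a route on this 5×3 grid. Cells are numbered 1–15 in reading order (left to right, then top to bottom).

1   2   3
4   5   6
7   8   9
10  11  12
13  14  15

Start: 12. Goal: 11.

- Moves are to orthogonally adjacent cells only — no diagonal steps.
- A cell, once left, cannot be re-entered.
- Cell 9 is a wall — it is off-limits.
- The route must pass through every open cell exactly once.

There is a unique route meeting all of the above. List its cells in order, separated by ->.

Need to visit all 14 open cells exactly once, starting at 12 and ending at 11.
Cell 15 has only two open neighbours (12 and 14), so the path must pass straight through it: one of those is the cell it's entered from and the other is where it exits.
Route from 12: down to 15, 2× left (reaching 13), 4× up (reaching 1), 2× right (reaching 3), down to 6, left to 5, 2× down (reaching 11) — 13 moves in all.
Check: all 14 open cells covered.

12 -> 15 -> 14 -> 13 -> 10 -> 7 -> 4 -> 1 -> 2 -> 3 -> 6 -> 5 -> 8 -> 11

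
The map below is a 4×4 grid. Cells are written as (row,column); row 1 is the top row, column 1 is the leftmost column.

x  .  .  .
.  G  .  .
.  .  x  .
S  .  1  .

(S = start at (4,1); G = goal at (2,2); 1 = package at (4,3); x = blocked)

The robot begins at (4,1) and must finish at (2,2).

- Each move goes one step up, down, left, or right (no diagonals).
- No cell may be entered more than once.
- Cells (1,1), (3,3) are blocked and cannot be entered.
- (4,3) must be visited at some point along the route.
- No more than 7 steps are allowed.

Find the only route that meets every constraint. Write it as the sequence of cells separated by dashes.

(4,1) - (4,2) - (4,3) - (4,4) - (3,4) - (2,4) - (2,3) - (2,2)

Any route must reach (4,3) and still end at (2,2) within 7 moves, so the order of the required stops is forced.
Route from (4,1): right 3 to (4,4), up 2 to (2,4), left 2 to (2,2) — 7 moves in all.
Check: all required cells visited; 7 ≤ 7 moves.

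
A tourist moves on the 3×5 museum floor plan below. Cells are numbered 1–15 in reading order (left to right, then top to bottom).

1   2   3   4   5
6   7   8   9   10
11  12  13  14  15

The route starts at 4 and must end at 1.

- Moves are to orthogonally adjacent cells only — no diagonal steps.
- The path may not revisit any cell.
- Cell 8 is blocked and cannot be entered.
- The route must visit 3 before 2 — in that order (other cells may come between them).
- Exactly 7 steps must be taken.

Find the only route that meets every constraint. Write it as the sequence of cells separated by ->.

The waypoints must appear in the order 3, 2, with no cell reused.
Route from 4: left 2 to 2, down 2 to 12, left 1 to 11, up 2 to 1 — 7 moves in all.
Check: order respected (3 at step 1, 2 at step 2); 7 moves as required.

4 -> 3 -> 2 -> 7 -> 12 -> 11 -> 6 -> 1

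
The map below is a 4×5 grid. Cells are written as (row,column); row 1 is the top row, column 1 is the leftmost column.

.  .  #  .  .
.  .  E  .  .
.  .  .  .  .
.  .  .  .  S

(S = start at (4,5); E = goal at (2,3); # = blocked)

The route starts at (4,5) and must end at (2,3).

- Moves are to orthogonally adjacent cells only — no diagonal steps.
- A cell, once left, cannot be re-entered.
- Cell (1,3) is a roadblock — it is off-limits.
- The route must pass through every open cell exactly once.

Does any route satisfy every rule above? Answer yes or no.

yes

One route that works: (4,5) → (3,5) → (2,5) → (1,5) → (1,4) → (2,4) → (3,4) → (4,4) → (4,3) → (3,3) → (3,2) → (4,2) → (4,1) → (3,1) → (2,1) → (1,1) → (1,2) → (2,2) → (2,3).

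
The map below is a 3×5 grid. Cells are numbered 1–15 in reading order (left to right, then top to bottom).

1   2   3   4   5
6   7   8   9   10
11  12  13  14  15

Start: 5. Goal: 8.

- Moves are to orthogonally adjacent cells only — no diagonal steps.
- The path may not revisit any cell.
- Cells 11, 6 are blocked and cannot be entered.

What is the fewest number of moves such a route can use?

3

The Manhattan distance from 5 to 8 is |1−2| + |5−3| = 3, so at least 3 moves are needed.
A route of 3 moves achieves this: 5 → 10 → 9 → 8.
Since 3 matches the lower bound, it is optimal.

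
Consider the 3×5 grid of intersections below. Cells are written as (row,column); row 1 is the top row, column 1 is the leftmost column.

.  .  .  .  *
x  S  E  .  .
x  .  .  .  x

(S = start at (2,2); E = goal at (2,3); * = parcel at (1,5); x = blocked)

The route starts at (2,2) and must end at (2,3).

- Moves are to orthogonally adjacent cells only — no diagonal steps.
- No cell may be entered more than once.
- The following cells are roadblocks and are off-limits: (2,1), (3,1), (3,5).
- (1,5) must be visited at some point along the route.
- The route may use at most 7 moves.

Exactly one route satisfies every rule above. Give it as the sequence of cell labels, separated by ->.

Any route must reach (1,5) and still end at (2,3) within 7 moves, so the order of the required stops is forced.
Route from (2,2): up to (1,2), 3× right (reaching (1,5)), down to (2,5), 2× left (reaching (2,3)) — 7 moves in all.
Check: all required cells visited; 7 ≤ 7 moves.

(2,2) -> (1,2) -> (1,3) -> (1,4) -> (1,5) -> (2,5) -> (2,4) -> (2,3)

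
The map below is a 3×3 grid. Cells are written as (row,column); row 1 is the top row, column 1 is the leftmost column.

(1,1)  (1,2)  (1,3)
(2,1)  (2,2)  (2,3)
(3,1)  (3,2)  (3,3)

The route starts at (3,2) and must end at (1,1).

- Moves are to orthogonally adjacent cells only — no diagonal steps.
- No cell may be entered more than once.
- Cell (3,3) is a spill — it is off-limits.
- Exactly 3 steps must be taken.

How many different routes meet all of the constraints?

3

Need simple routes of exactly 3 moves from (3,2) to (1,1) (Manhattan distance 3, so 0 moves are spent on a detour and 0 undoing it).
Enumerating: (3,2) (2,2) (1,2) (1,1) | (3,2) (2,2) (2,1) (1,1) | (3,2) (3,1) (2,1) (1,1).
That gives 3 routes.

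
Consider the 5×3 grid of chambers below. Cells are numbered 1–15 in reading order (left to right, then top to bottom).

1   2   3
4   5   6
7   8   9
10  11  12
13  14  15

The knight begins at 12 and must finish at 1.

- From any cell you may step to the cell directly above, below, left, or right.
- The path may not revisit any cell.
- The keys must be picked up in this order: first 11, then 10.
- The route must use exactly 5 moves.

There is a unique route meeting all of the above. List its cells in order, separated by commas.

The waypoints must appear in the order 11, 10, with no cell reused.
Route from 12: left 2 to 10, up 3 to 1 — 5 moves in all.
Check: order respected (11 at step 1, 10 at step 2); 5 moves as required.

12, 11, 10, 7, 4, 1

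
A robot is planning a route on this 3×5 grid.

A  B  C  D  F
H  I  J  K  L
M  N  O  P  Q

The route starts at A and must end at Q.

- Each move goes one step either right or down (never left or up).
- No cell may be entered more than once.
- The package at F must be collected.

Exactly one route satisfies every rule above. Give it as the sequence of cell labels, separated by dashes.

A - B - C - D - F - L - Q

Moves only go right or down, so the column and row indices never decrease.
Route from A: 4× right (reaching F), 2× down (reaching Q) — 6 moves in all.
Check: all required cells visited.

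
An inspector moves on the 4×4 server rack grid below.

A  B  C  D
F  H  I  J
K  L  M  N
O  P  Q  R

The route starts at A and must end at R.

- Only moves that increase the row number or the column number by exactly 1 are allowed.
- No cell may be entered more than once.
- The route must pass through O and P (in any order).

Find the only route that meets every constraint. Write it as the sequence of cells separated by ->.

Moves only go right or down, so the column and row indices never decrease.
Route from A: down 3 to O, right 3 to R — 6 moves in all.
Check: all required cells visited.

A -> F -> K -> O -> P -> Q -> R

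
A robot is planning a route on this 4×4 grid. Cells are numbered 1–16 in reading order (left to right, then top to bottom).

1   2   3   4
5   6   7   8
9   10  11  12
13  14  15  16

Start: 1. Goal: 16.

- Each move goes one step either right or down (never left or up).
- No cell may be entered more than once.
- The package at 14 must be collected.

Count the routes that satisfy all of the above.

4

A right/down-only route from 1 to 16 makes exactly 3 down-moves and 3 right-moves in some order.
With no other constraints that would be C(6,3) = 20 routes.
Split at 14 and multiply the segment counts: 1→14: 4; 14→16: 1; product = 4.
That gives 4 routes.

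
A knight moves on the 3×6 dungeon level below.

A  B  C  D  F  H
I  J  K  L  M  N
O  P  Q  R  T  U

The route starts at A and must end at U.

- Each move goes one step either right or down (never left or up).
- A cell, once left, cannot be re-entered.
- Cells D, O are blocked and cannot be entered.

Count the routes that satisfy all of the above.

A right/down-only route from A to U makes exactly 2 down-moves and 5 right-moves in some order.
With no other constraints that would be C(7,2) = 21 routes.
Subtract routes through each blocked cell (inclusion–exclusion for overlaps): − through D: 6 − through O: 1 → 14.
That gives 14 routes.

14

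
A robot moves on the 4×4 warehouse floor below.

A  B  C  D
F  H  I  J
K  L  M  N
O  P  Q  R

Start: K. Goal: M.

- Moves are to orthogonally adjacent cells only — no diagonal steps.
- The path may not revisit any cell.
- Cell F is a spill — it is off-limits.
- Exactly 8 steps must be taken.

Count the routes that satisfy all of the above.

Need simple routes of exactly 8 moves from K to M (Manhattan distance 2, so 3 moves are spent on a detour and 3 undoing it).
Branch systematically from the start, pruning whenever the remaining move budget drops below the Manhattan distance to M or differs from it in parity. Grouping the completions by first move — via O: 3; via L: 6 — and summing: 3 + 6 = 9.
That gives 9 routes.

9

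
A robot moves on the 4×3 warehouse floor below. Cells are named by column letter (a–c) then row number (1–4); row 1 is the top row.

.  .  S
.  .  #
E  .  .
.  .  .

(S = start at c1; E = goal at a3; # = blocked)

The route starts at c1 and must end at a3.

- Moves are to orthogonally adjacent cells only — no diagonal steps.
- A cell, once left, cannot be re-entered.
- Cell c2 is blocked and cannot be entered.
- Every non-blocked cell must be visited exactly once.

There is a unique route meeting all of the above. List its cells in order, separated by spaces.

c1 b1 a1 a2 b2 b3 c3 c4 b4 a4 a3

Need to visit all 11 open cells exactly once, starting at c1 and ending at a3.
Route from c1: left 2 to a1, down 1 to a2, right 1 to b2, down 1 to b3, right 1 to c3, down 1 to c4, left 2 to a4, up 1 to a3 — 10 moves in all.
Check: all 11 open cells covered.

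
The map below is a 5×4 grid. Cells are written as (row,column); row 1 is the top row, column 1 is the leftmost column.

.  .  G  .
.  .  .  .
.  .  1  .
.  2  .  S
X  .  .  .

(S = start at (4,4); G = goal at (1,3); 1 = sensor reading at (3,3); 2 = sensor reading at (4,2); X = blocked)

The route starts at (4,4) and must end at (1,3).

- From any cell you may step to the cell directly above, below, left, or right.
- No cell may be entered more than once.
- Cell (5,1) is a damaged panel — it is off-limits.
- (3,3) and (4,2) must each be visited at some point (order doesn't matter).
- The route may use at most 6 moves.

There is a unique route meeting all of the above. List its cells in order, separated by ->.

(4,4) -> (4,3) -> (4,2) -> (3,2) -> (3,3) -> (2,3) -> (1,3)

The budget equals the shortest possible length, so every move has to be on a shortest route through the required cells.
Route from (4,4): left 2 to (4,2), up 1 to (3,2), right 1 to (3,3), up 2 to (1,3) — 6 moves in all.
Check: all required cells visited; 6 ≤ 6 moves.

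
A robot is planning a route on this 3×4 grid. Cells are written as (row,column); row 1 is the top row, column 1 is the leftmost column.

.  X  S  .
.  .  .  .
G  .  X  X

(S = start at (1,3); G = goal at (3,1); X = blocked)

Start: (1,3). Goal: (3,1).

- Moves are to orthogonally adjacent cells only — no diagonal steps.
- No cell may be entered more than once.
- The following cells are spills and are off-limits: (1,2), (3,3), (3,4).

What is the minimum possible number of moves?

The Manhattan distance from (1,3) to (3,1) is |1−3| + |3−1| = 4, so at least 4 moves are needed.
A route of 4 moves achieves this: (1,3) → (2,3) → (2,2) → (3,2) → (3,1).
Since 4 matches the lower bound, it is optimal.

4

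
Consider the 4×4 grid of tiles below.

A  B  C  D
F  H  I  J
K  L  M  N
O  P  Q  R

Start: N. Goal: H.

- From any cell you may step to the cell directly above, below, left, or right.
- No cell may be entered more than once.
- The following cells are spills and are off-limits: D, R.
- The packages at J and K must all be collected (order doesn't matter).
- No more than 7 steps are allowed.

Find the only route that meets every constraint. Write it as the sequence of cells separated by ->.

N -> J -> I -> M -> L -> K -> F -> H

The budget equals the shortest possible length, so every move has to be on a shortest route through the required cells.
Route from N: up 1 to J, left 1 to I, down 1 to M, left 2 to K, up 1 to F, right 1 to H — 7 moves in all.
Check: all required cells visited; 7 ≤ 7 moves.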